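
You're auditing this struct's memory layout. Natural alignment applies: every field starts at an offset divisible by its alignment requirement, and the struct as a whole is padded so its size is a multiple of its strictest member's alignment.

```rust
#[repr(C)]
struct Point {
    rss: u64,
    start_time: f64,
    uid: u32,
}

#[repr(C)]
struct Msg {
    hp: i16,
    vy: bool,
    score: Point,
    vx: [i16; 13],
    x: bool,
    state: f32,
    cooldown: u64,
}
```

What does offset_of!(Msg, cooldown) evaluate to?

64

Point: @0: rss [8B, align 8] → 8; @8: start_time [8B, align 8] → 16; @16: uid [4B, align 4] → 20; +4 tail pad (align 8); size 24, align 8
@0: hp [2B, align 2] → 2
@2: vy [1B, align 1] → 3
+5 pad (align 8)
@8: score [24B, align 8] → 32
@32: vx [26B, align 2] → 58
@58: x [1B, align 1] → 59
+1 pad (align 4)
@60: state [4B, align 4] → 64
@64: cooldown [8B, align 8] → 72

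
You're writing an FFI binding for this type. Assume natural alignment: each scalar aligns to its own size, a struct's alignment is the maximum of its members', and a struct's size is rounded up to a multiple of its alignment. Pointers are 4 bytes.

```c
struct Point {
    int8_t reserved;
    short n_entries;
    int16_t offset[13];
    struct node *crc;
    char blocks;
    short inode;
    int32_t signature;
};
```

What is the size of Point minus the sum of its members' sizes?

@0: reserved [1B, align 1] → 1
+1 pad (align 2)
@2: n_entries [2B, align 2] → 4
@4: offset [26B, align 2] → 30
+2 pad (align 4)
@32: crc [4B, align 4] → 36
@36: blocks [1B, align 1] → 37
+1 pad (align 2)
@38: inode [2B, align 2] → 40
@40: signature [4B, align 4] → 44
size 44, align 4
data bytes 40, size 44 → padding 4

4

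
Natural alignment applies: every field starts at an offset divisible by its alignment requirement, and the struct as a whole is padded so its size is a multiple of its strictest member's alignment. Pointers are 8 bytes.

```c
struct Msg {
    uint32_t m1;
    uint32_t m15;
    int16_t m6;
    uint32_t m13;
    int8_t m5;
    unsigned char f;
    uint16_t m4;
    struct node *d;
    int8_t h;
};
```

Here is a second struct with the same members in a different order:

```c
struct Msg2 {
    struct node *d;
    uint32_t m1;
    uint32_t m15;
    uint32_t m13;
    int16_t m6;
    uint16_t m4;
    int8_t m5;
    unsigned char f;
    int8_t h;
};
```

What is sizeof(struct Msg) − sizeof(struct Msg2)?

0..4  m1  (4B, 4-aligned)
4..8  m15  (4B, 4-aligned)
8..10  m6  (2B, 2-aligned)
10..12  -- padding (2B)
12..16  m13  (4B, 4-aligned)
16..17  m5  (1B, 1-aligned)
17..18  f  (1B, 1-aligned)
18..20  m4  (2B, 2-aligned)
20..24  -- padding (4B)
24..32  d  (8B, 8-aligned)
32..33  h  (1B, 1-aligned)
33..40  -- tail padding (7B)
sizeof = 40, alignof = 8
— Msg2 —
0..8  d  (8B, 8-aligned)
8..12  m1  (4B, 4-aligned)
12..16  m15  (4B, 4-aligned)
16..20  m13  (4B, 4-aligned)
20..22  m6  (2B, 2-aligned)
22..24  m4  (2B, 2-aligned)
24..25  m5  (1B, 1-aligned)
25..26  f  (1B, 1-aligned)
26..27  h  (1B, 1-aligned)
27..32  -- tail padding (5B)
sizeof = 32, alignof = 8
40 − 32 = 8

8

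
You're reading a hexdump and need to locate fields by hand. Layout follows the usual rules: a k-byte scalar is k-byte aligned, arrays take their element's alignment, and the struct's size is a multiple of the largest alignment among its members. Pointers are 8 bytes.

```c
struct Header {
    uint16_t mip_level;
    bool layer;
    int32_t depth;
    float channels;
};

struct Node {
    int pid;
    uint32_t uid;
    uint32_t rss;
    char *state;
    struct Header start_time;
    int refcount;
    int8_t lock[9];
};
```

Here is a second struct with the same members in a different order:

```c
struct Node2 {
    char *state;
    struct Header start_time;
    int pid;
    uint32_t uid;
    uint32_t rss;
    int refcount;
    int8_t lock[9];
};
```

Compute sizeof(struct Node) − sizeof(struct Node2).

8

Header: mip_level at 0 (size 2, align 2) → ends 2; layer at 2 (size 1, align 1) → ends 3; pad 1 to align 4 for depth; depth at 4 (size 4, align 4) → ends 8; channels at 8 (size 4, align 4) → ends 12; total 12 bytes, alignment 4
pid at 0 (size 4, align 4) → ends 4
uid at 4 (size 4, align 4) → ends 8
rss at 8 (size 4, align 4) → ends 12
pad 4 to align 8 for state
state at 16 (size 8, align 8) → ends 24
start_time at 24 (size 12, align 4) → ends 36
refcount at 36 (size 4, align 4) → ends 40
lock at 40 (size 9, align 1) → ends 49
tail pad 7 to reach multiple of 8
total 56 bytes, alignment 8
— Node2 —
state at 0 (size 8, align 8) → ends 8
start_time at 8 (size 12, align 4) → ends 20
pid at 20 (size 4, align 4) → ends 24
uid at 24 (size 4, align 4) → ends 28
rss at 28 (size 4, align 4) → ends 32
refcount at 32 (size 4, align 4) → ends 36
lock at 36 (size 9, align 1) → ends 45
tail pad 3 to reach multiple of 8
total 48 bytes, alignment 8
56 − 48 = 8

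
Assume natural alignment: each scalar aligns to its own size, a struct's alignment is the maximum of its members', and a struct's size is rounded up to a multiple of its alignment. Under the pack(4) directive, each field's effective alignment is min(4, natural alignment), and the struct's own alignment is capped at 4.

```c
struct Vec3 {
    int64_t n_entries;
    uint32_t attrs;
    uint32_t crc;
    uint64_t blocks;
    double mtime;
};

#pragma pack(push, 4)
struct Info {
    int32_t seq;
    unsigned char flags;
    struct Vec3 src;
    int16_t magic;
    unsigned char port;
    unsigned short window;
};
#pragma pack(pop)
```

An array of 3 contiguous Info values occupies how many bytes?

144

Vec3: n_entries at 0 (size 8, align 8) → ends 8; attrs at 8 (size 4, align 4) → ends 12; crc at 12 (size 4, align 4) → ends 16; blocks at 16 (size 8, align 8) → ends 24; mtime at 24 (size 8, align 8) → ends 32; total 32 bytes, alignment 8
seq at 0 (size 4, align 4) → ends 4
flags at 4 (size 1, align 1) → ends 5
pad 3 to align 4 for src
src at 8 (size 32, align 4) → ends 40
magic at 40 (size 2, align 2) → ends 42
port at 42 (size 1, align 1) → ends 43
pad 1 to align 2 for window
window at 44 (size 2, align 2) → ends 46
tail pad 2 to reach multiple of 4
total 48 bytes, alignment 4
array of 3: 3 × 48 = 144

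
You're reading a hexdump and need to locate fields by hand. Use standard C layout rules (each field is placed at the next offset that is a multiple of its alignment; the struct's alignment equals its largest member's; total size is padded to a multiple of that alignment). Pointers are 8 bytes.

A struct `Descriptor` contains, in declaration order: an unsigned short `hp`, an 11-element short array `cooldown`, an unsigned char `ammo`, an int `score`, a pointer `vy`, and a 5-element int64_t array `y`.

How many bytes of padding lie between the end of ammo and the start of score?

3

hp at 0 (size 2, align 2) → ends 2
cooldown at 2 (size 22, align 2) → ends 24
ammo at 24 (size 1, align 1) → ends 25
pad 3 to align 4 for score
score at 28 (size 4, align 4) → ends 32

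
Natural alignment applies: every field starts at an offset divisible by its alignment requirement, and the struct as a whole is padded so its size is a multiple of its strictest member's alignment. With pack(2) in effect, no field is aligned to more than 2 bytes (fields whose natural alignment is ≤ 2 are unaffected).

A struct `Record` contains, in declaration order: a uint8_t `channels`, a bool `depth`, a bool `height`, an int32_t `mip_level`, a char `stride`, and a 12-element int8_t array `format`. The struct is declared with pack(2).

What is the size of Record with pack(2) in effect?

channels at 0 (size 1, align 1) → ends 1
depth at 1 (size 1, align 1) → ends 2
height at 2 (size 1, align 1) → ends 3
pad 1 to align 2 for mip_level
mip_level at 4 (size 4, align 2) → ends 8
stride at 8 (size 1, align 1) → ends 9
format at 9 (size 12, align 1) → ends 21
tail pad 1 to reach multiple of 2
total 22 bytes, alignment 2

22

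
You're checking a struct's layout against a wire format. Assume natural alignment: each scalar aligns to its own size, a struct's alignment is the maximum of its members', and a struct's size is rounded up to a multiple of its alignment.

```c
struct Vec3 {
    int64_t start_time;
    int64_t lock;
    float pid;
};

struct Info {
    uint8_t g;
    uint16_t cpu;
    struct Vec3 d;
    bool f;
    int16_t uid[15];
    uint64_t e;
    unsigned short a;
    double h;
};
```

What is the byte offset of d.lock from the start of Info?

16

Vec3: 0..8  start_time  (8B, 8-aligned); 8..16  lock  (8B, 8-aligned); 16..20  pid  (4B, 4-aligned); 20..24  -- tail padding (4B); sizeof = 24, alignof = 8
0..1  g  (1B, 1-aligned)
1..2  -- padding (1B)
2..4  cpu  (2B, 2-aligned)
4..8  -- padding (4B)
8..32  d  (24B, 8-aligned)
within Vec3: lock at 8
8 + 8 = 16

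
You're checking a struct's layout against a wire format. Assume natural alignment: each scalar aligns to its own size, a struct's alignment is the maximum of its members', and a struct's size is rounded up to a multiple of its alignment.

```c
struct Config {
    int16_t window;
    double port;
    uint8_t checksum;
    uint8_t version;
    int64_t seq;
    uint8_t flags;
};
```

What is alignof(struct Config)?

member alignments: window=2, port=8, checksum=1, version=1, seq=8, flags=1
max = 8

8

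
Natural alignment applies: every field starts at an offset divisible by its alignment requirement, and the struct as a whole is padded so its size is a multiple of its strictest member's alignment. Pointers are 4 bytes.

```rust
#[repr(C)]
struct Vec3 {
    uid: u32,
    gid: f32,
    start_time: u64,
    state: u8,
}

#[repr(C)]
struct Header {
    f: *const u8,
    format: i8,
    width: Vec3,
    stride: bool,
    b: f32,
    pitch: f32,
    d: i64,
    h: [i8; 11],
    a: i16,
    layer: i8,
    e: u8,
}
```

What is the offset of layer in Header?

70

Vec3: @0: uid [4B, align 4] → 4; @4: gid [4B, align 4] → 8; @8: start_time [8B, align 8] → 16; @16: state [1B, align 1] → 17; +7 tail pad (align 8); size 24, align 8
@0: f [4B, align 4] → 4
@4: format [1B, align 1] → 5
+3 pad (align 8)
@8: width [24B, align 8] → 32
@32: stride [1B, align 1] → 33
+3 pad (align 4)
@36: b [4B, align 4] → 40
@40: pitch [4B, align 4] → 44
+4 pad (align 8)
@48: d [8B, align 8] → 56
@56: h [11B, align 1] → 67
+1 pad (align 2)
@68: a [2B, align 2] → 70
@70: layer [1B, align 1] → 71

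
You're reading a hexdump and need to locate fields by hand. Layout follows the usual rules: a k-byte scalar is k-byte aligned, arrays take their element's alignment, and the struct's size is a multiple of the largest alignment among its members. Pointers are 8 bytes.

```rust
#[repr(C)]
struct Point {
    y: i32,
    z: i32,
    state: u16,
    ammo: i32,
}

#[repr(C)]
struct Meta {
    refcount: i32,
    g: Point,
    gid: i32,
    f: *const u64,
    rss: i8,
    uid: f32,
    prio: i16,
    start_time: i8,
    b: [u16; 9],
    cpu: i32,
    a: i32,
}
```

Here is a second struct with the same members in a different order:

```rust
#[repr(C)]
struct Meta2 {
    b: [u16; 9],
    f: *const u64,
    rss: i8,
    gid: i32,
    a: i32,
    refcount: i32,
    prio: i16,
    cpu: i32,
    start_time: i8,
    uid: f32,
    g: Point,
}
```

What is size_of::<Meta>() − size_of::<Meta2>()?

-8

Point: y at 0 (size 4, align 4) → ends 4; z at 4 (size 4, align 4) → ends 8; state at 8 (size 2, align 2) → ends 10; pad 2 to align 4 for ammo; ammo at 12 (size 4, align 4) → ends 16; total 16 bytes, alignment 4
refcount at 0 (size 4, align 4) → ends 4
g at 4 (size 16, align 4) → ends 20
gid at 20 (size 4, align 4) → ends 24
f at 24 (size 8, align 8) → ends 32
rss at 32 (size 1, align 1) → ends 33
pad 3 to align 4 for uid
uid at 36 (size 4, align 4) → ends 40
prio at 40 (size 2, align 2) → ends 42
start_time at 42 (size 1, align 1) → ends 43
pad 1 to align 2 for b
b at 44 (size 18, align 2) → ends 62
pad 2 to align 4 for cpu
cpu at 64 (size 4, align 4) → ends 68
a at 68 (size 4, align 4) → ends 72
total 72 bytes, alignment 8
— Meta2 —
b at 0 (size 18, align 2) → ends 18
pad 6 to align 8 for f
f at 24 (size 8, align 8) → ends 32
rss at 32 (size 1, align 1) → ends 33
pad 3 to align 4 for gid
gid at 36 (size 4, align 4) → ends 40
a at 40 (size 4, align 4) → ends 44
refcount at 44 (size 4, align 4) → ends 48
prio at 48 (size 2, align 2) → ends 50
pad 2 to align 4 for cpu
cpu at 52 (size 4, align 4) → ends 56
start_time at 56 (size 1, align 1) → ends 57
pad 3 to align 4 for uid
uid at 60 (size 4, align 4) → ends 64
g at 64 (size 16, align 4) → ends 80
total 80 bytes, alignment 8
72 − 80 = -8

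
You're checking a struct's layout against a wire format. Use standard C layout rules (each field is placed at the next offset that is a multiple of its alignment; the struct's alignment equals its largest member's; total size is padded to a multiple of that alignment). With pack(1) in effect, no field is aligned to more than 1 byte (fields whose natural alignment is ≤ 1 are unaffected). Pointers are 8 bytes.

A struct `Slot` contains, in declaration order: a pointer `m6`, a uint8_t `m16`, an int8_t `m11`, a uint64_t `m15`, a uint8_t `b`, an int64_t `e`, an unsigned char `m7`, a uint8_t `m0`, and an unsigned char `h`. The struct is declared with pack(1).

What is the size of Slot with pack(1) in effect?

30

0..8  m6  (8B, 1-aligned)
8..9  m16  (1B, 1-aligned)
9..10  m11  (1B, 1-aligned)
10..18  m15  (8B, 1-aligned)
18..19  b  (1B, 1-aligned)
19..27  e  (8B, 1-aligned)
27..28  m7  (1B, 1-aligned)
28..29  m0  (1B, 1-aligned)
29..30  h  (1B, 1-aligned)
sizeof = 30, alignof = 1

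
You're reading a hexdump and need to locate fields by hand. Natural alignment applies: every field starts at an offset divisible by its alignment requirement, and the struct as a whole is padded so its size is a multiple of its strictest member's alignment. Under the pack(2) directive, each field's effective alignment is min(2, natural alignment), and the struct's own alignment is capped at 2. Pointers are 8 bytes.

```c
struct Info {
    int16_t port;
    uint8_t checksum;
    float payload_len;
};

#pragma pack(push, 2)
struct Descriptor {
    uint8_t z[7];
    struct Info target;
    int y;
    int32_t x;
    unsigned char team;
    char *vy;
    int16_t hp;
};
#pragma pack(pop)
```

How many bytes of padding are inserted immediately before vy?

Info: @0: port [2B, align 2] → 2; @2: checksum [1B, align 1] → 3; +1 pad (align 4); @4: payload_len [4B, align 4] → 8; size 8, align 4
@0: z [7B, align 1] → 7
+1 pad (align 2)
@8: target [8B, align 2] → 16
@16: y [4B, align 2] → 20
@20: x [4B, align 2] → 24
@24: team [1B, align 1] → 25
+1 pad (align 2)
@26: vy [8B, align 2] → 34

1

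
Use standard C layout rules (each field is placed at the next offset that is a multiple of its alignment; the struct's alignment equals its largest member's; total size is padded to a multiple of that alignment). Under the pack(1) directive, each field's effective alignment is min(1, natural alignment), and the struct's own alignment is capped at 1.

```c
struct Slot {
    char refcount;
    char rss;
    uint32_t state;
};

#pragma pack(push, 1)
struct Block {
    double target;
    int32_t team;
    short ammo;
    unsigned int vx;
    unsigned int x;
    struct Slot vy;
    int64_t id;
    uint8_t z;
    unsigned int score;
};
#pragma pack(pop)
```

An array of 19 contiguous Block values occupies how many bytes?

Slot: refcount at 0 (size 1, align 1) → ends 1; rss at 1 (size 1, align 1) → ends 2; pad 2 to align 4 for state; state at 4 (size 4, align 4) → ends 8; total 8 bytes, alignment 4
target at 0 (size 8, align 1) → ends 8
team at 8 (size 4, align 1) → ends 12
ammo at 12 (size 2, align 1) → ends 14
vx at 14 (size 4, align 1) → ends 18
x at 18 (size 4, align 1) → ends 22
vy at 22 (size 8, align 1) → ends 30
id at 30 (size 8, align 1) → ends 38
z at 38 (size 1, align 1) → ends 39
score at 39 (size 4, align 1) → ends 43
total 43 bytes, alignment 1
array of 19: 19 × 43 = 817

817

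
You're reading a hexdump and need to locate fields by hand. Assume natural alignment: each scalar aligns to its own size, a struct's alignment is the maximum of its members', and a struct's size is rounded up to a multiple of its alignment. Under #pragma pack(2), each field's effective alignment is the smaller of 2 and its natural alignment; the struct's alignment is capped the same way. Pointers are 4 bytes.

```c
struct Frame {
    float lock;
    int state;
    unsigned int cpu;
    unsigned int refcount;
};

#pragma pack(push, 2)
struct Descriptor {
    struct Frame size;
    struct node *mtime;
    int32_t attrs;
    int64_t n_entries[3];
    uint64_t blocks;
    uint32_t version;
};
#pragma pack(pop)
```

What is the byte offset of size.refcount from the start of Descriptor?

12

Frame: 0..4  lock  (4B, 4-aligned); 4..8  state  (4B, 4-aligned); 8..12  cpu  (4B, 4-aligned); 12..16  refcount  (4B, 4-aligned); sizeof = 16, alignof = 4
0..16  size  (16B, 2-aligned)
within Frame: refcount at 12
0 + 12 = 12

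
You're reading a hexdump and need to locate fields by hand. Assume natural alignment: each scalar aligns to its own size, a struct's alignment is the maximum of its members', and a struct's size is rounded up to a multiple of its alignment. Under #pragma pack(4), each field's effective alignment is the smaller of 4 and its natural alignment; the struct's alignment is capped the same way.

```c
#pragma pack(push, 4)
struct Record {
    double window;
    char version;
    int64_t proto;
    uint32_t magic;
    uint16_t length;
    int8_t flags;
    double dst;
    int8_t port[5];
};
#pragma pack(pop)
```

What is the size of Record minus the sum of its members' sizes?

7

0..8  window  (8B, 4-aligned)
8..9  version  (1B, 1-aligned)
9..12  -- padding (3B)
12..20  proto  (8B, 4-aligned)
20..24  magic  (4B, 4-aligned)
24..26  length  (2B, 2-aligned)
26..27  flags  (1B, 1-aligned)
27..28  -- padding (1B)
28..36  dst  (8B, 4-aligned)
36..41  port  (5B, 1-aligned)
41..44  -- tail padding (3B)
sizeof = 44, alignof = 4
data bytes 37, size 44 → padding 7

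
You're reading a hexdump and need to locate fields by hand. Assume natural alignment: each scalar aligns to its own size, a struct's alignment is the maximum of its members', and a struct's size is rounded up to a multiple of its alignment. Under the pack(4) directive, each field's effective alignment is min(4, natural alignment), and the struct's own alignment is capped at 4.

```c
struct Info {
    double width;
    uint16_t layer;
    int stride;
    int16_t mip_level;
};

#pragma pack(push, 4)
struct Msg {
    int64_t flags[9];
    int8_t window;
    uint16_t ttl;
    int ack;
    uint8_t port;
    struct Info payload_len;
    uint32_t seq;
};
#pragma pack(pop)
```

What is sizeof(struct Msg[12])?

1344

Info: 0..8  width  (8B, 8-aligned); 8..10  layer  (2B, 2-aligned); 10..12  -- padding (2B); 12..16  stride  (4B, 4-aligned); 16..18  mip_level  (2B, 2-aligned); 18..24  -- tail padding (6B); sizeof = 24, alignof = 8
0..72  flags  (72B, 4-aligned)
72..73  window  (1B, 1-aligned)
73..74  -- padding (1B)
74..76  ttl  (2B, 2-aligned)
76..80  ack  (4B, 4-aligned)
80..81  port  (1B, 1-aligned)
81..84  -- padding (3B)
84..108  payload_len  (24B, 4-aligned)
108..112  seq  (4B, 4-aligned)
sizeof = 112, alignof = 4
array of 12: 12 × 112 = 1344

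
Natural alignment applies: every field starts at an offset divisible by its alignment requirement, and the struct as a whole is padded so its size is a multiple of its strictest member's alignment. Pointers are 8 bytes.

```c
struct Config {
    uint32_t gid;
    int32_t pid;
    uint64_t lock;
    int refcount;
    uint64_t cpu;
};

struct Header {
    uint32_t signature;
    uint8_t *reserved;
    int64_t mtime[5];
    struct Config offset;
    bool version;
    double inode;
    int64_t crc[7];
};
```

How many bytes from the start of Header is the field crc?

104

Config: @0: gid [4B, align 4] → 4; @4: pid [4B, align 4] → 8; @8: lock [8B, align 8] → 16; @16: refcount [4B, align 4] → 20; +4 pad (align 8); @24: cpu [8B, align 8] → 32; size 32, align 8
@0: signature [4B, align 4] → 4
+4 pad (align 8)
@8: reserved [8B, align 8] → 16
@16: mtime [40B, align 8] → 56
@56: offset [32B, align 8] → 88
@88: version [1B, align 1] → 89
+7 pad (align 8)
@96: inode [8B, align 8] → 104
@104: crc [56B, align 8] → 160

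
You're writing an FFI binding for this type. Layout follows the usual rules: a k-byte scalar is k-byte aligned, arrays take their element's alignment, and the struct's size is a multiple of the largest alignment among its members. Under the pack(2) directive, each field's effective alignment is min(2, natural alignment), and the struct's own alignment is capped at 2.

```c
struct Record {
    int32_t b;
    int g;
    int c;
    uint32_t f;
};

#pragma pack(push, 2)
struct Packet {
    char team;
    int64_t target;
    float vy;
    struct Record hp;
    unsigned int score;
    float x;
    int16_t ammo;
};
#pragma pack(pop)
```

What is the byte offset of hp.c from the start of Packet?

Record: b at 0 (size 4, align 4) → ends 4; g at 4 (size 4, align 4) → ends 8; c at 8 (size 4, align 4) → ends 12; f at 12 (size 4, align 4) → ends 16; total 16 bytes, alignment 4
team at 0 (size 1, align 1) → ends 1
pad 1 to align 2 for target
target at 2 (size 8, align 2) → ends 10
vy at 10 (size 4, align 2) → ends 14
hp at 14 (size 16, align 2) → ends 30
within Record: c at 8
14 + 8 = 22

22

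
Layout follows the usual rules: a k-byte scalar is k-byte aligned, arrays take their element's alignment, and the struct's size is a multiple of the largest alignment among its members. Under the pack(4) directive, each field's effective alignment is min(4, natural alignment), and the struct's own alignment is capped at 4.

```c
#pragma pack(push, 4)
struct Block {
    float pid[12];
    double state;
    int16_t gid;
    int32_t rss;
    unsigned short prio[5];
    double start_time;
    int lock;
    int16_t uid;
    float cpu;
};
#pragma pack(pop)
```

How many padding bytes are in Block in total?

0..48  pid  (48B, 4-aligned)
48..56  state  (8B, 4-aligned)
56..58  gid  (2B, 2-aligned)
58..60  -- padding (2B)
60..64  rss  (4B, 4-aligned)
64..74  prio  (10B, 2-aligned)
74..76  -- padding (2B)
76..84  start_time  (8B, 4-aligned)
84..88  lock  (4B, 4-aligned)
88..90  uid  (2B, 2-aligned)
90..92  -- padding (2B)
92..96  cpu  (4B, 4-aligned)
sizeof = 96, alignof = 4
data bytes 90, size 96 → padding 6

6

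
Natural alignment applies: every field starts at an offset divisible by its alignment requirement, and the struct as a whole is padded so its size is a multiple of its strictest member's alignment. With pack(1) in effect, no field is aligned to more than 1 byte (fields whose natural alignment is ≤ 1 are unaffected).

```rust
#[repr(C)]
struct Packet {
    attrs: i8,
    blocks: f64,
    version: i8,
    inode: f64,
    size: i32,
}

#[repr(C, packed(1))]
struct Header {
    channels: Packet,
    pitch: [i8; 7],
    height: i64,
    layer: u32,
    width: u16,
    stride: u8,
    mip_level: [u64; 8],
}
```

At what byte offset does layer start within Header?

Packet: @0: attrs [1B, align 1] → 1; +7 pad (align 8); @8: blocks [8B, align 8] → 16; @16: version [1B, align 1] → 17; +7 pad (align 8); @24: inode [8B, align 8] → 32; @32: size [4B, align 4] → 36; +4 tail pad (align 8); size 40, align 8
@0: channels [40B, align 1] → 40
@40: pitch [7B, align 1] → 47
@47: height [8B, align 1] → 55
@55: layer [4B, align 1] → 59

55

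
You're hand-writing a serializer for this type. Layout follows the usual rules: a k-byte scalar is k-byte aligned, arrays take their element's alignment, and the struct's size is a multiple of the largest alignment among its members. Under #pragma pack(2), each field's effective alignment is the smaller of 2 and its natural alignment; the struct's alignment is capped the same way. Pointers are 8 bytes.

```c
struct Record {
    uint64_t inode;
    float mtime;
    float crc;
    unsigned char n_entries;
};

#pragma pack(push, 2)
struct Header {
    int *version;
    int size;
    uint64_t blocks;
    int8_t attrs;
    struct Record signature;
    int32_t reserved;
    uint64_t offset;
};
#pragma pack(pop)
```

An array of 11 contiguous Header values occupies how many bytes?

Record: @0: inode [8B, align 8] → 8; @8: mtime [4B, align 4] → 12; @12: crc [4B, align 4] → 16; @16: n_entries [1B, align 1] → 17; +7 tail pad (align 8); size 24, align 8
@0: version [8B, align 2] → 8
@8: size [4B, align 2] → 12
@12: blocks [8B, align 2] → 20
@20: attrs [1B, align 1] → 21
+1 pad (align 2)
@22: signature [24B, align 2] → 46
@46: reserved [4B, align 2] → 50
@50: offset [8B, align 2] → 58
size 58, align 2
array of 11: 11 × 58 = 638

638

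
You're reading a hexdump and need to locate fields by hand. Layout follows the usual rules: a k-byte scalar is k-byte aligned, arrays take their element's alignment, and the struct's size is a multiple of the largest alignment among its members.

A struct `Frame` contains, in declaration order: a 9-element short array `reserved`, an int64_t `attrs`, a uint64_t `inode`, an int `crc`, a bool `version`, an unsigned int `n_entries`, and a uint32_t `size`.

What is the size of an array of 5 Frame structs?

280

reserved at 0 (size 18, align 2) → ends 18
pad 6 to align 8 for attrs
attrs at 24 (size 8, align 8) → ends 32
inode at 32 (size 8, align 8) → ends 40
crc at 40 (size 4, align 4) → ends 44
version at 44 (size 1, align 1) → ends 45
pad 3 to align 4 for n_entries
n_entries at 48 (size 4, align 4) → ends 52
size at 52 (size 4, align 4) → ends 56
total 56 bytes, alignment 8
array of 5: 5 × 56 = 280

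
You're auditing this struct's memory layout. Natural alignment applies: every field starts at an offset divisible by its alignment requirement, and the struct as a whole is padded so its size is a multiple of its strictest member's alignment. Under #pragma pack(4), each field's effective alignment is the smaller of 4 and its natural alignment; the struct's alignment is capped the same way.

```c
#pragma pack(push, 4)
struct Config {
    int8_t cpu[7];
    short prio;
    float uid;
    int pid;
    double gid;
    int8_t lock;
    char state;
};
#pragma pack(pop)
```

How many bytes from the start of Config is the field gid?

20

0..7  cpu  (7B, 1-aligned)
7..8  -- padding (1B)
8..10  prio  (2B, 2-aligned)
10..12  -- padding (2B)
12..16  uid  (4B, 4-aligned)
16..20  pid  (4B, 4-aligned)
20..28  gid  (8B, 4-aligned)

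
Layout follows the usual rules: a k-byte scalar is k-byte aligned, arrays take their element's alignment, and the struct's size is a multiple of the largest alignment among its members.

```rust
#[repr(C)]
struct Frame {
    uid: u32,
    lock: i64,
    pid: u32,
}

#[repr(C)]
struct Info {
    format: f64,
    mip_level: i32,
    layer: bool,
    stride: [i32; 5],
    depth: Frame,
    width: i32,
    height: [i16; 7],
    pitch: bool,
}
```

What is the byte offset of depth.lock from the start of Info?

48

Frame: 0..4  uid  (4B, 4-aligned); 4..8  -- padding (4B); 8..16  lock  (8B, 8-aligned); 16..20  pid  (4B, 4-aligned); 20..24  -- tail padding (4B); sizeof = 24, alignof = 8
0..8  format  (8B, 8-aligned)
8..12  mip_level  (4B, 4-aligned)
12..13  layer  (1B, 1-aligned)
13..16  -- padding (3B)
16..36  stride  (20B, 4-aligned)
36..40  -- padding (4B)
40..64  depth  (24B, 8-aligned)
within Frame: lock at 8
40 + 8 = 48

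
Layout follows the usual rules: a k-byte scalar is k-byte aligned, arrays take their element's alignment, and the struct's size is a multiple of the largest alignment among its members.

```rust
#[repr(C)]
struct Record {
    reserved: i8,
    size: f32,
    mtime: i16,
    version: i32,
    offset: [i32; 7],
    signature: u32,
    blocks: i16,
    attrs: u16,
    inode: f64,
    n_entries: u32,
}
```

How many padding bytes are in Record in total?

0..1  reserved  (1B, 1-aligned)
1..4  -- padding (3B)
4..8  size  (4B, 4-aligned)
8..10  mtime  (2B, 2-aligned)
10..12  -- padding (2B)
12..16  version  (4B, 4-aligned)
16..44  offset  (28B, 4-aligned)
44..48  signature  (4B, 4-aligned)
48..50  blocks  (2B, 2-aligned)
50..52  attrs  (2B, 2-aligned)
52..56  -- padding (4B)
56..64  inode  (8B, 8-aligned)
64..68  n_entries  (4B, 4-aligned)
68..72  -- tail padding (4B)
sizeof = 72, alignof = 8
data bytes 59, size 72 → padding 13

13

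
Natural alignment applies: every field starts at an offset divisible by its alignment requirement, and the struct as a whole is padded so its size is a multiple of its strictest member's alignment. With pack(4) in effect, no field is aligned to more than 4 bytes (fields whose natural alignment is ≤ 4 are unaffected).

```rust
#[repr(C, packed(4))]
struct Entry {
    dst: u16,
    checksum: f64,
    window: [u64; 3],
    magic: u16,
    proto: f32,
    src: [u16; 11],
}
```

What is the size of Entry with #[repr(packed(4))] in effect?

68

dst at 0 (size 2, align 2) → ends 2
pad 2 to align 4 for checksum
checksum at 4 (size 8, align 4) → ends 12
window at 12 (size 24, align 4) → ends 36
magic at 36 (size 2, align 2) → ends 38
pad 2 to align 4 for proto
proto at 40 (size 4, align 4) → ends 44
src at 44 (size 22, align 2) → ends 66
tail pad 2 to reach multiple of 4
total 68 bytes, alignment 4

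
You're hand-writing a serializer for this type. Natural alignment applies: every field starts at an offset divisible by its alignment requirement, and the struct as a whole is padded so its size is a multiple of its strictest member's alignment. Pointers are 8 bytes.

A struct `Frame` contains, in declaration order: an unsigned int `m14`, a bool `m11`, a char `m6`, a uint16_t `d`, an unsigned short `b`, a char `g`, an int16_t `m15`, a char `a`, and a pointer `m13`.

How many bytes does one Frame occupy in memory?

24 bytes

0..4  m14  (4B, 4-aligned)
4..5  m11  (1B, 1-aligned)
5..6  m6  (1B, 1-aligned)
6..8  d  (2B, 2-aligned)
8..10  b  (2B, 2-aligned)
10..11  g  (1B, 1-aligned)
11..12  -- padding (1B)
12..14  m15  (2B, 2-aligned)
14..15  a  (1B, 1-aligned)
15..16  -- padding (1B)
16..24  m13  (8B, 8-aligned)
sizeof = 24, alignof = 8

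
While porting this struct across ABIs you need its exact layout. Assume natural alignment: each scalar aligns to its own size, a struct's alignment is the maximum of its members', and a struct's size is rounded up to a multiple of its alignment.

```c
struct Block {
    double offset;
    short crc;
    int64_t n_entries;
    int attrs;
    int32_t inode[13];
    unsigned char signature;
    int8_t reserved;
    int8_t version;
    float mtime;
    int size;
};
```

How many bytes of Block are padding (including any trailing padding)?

0..8  offset  (8B, 8-aligned)
8..10  crc  (2B, 2-aligned)
10..16  -- padding (6B)
16..24  n_entries  (8B, 8-aligned)
24..28  attrs  (4B, 4-aligned)
28..80  inode  (52B, 4-aligned)
80..81  signature  (1B, 1-aligned)
81..82  reserved  (1B, 1-aligned)
82..83  version  (1B, 1-aligned)
83..84  -- padding (1B)
84..88  mtime  (4B, 4-aligned)
88..92  size  (4B, 4-aligned)
92..96  -- tail padding (4B)
sizeof = 96, alignof = 8
data bytes 85, size 96 → padding 11

11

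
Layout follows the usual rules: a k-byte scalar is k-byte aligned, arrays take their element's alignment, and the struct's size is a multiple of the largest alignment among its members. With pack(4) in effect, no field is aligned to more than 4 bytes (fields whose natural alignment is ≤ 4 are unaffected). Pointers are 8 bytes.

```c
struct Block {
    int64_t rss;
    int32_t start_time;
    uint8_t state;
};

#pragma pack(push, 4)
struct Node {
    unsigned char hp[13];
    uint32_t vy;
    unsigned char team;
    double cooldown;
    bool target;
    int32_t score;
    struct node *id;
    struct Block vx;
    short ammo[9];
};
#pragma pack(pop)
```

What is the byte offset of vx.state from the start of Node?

Block: rss at 0 (size 8, align 8) → ends 8; start_time at 8 (size 4, align 4) → ends 12; state at 12 (size 1, align 1) → ends 13; tail pad 3 to reach multiple of 8; total 16 bytes, alignment 8
hp at 0 (size 13, align 1) → ends 13
pad 3 to align 4 for vy
vy at 16 (size 4, align 4) → ends 20
team at 20 (size 1, align 1) → ends 21
pad 3 to align 4 for cooldown
cooldown at 24 (size 8, align 4) → ends 32
target at 32 (size 1, align 1) → ends 33
pad 3 to align 4 for score
score at 36 (size 4, align 4) → ends 40
id at 40 (size 8, align 4) → ends 48
vx at 48 (size 16, align 4) → ends 64
within Block: state at 12
48 + 12 = 60

60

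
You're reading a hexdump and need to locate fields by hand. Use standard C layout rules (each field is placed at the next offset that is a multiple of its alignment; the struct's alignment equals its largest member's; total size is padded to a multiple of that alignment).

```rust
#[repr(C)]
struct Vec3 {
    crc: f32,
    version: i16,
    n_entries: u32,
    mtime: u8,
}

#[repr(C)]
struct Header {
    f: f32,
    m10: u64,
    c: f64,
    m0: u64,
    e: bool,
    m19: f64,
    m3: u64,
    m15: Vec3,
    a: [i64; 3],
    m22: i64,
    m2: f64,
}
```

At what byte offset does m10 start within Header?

8

Vec3: @0: crc [4B, align 4] → 4; @4: version [2B, align 2] → 6; +2 pad (align 4); @8: n_entries [4B, align 4] → 12; @12: mtime [1B, align 1] → 13; +3 tail pad (align 4); size 16, align 4
@0: f [4B, align 4] → 4
+4 pad (align 8)
@8: m10 [8B, align 8] → 16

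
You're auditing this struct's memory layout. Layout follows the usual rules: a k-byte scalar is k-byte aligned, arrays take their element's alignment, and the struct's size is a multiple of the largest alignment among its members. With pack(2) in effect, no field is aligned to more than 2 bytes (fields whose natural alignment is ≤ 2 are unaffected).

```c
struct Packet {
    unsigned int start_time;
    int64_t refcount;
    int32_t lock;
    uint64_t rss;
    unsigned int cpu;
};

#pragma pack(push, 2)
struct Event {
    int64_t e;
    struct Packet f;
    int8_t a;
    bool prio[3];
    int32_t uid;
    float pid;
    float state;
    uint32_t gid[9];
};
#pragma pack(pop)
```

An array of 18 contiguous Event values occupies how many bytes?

1800

Packet: @0: start_time [4B, align 4] → 4; +4 pad (align 8); @8: refcount [8B, align 8] → 16; @16: lock [4B, align 4] → 20; +4 pad (align 8); @24: rss [8B, align 8] → 32; @32: cpu [4B, align 4] → 36; +4 tail pad (align 8); size 40, align 8
@0: e [8B, align 2] → 8
@8: f [40B, align 2] → 48
@48: a [1B, align 1] → 49
@49: prio [3B, align 1] → 52
@52: uid [4B, align 2] → 56
@56: pid [4B, align 2] → 60
@60: state [4B, align 2] → 64
@64: gid [36B, align 2] → 100
size 100, align 2
array of 18: 18 × 100 = 1800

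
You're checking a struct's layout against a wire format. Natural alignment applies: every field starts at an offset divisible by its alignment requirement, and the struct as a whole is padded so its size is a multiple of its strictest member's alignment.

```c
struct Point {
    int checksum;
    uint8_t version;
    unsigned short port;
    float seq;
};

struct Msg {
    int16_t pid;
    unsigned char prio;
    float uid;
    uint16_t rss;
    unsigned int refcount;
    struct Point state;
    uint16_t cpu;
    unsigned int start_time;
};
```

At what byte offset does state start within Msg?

Point: checksum at 0 (size 4, align 4) → ends 4; version at 4 (size 1, align 1) → ends 5; pad 1 to align 2 for port; port at 6 (size 2, align 2) → ends 8; seq at 8 (size 4, align 4) → ends 12; total 12 bytes, alignment 4
pid at 0 (size 2, align 2) → ends 2
prio at 2 (size 1, align 1) → ends 3
pad 1 to align 4 for uid
uid at 4 (size 4, align 4) → ends 8
rss at 8 (size 2, align 2) → ends 10
pad 2 to align 4 for refcount
refcount at 12 (size 4, align 4) → ends 16
state at 16 (size 12, align 4) → ends 28

16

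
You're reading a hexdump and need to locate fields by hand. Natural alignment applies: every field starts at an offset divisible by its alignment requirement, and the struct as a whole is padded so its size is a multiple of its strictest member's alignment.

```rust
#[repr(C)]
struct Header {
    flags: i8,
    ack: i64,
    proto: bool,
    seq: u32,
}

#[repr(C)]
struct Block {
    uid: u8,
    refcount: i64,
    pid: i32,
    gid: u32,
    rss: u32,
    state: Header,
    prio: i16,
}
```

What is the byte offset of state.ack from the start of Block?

Header: 0..1  flags  (1B, 1-aligned); 1..8  -- padding (7B); 8..16  ack  (8B, 8-aligned); 16..17  proto  (1B, 1-aligned); 17..20  -- padding (3B); 20..24  seq  (4B, 4-aligned); sizeof = 24, alignof = 8
0..1  uid  (1B, 1-aligned)
1..8  -- padding (7B)
8..16  refcount  (8B, 8-aligned)
16..20  pid  (4B, 4-aligned)
20..24  gid  (4B, 4-aligned)
24..28  rss  (4B, 4-aligned)
28..32  -- padding (4B)
32..56  state  (24B, 8-aligned)
within Header: ack at 8
32 + 8 = 40

40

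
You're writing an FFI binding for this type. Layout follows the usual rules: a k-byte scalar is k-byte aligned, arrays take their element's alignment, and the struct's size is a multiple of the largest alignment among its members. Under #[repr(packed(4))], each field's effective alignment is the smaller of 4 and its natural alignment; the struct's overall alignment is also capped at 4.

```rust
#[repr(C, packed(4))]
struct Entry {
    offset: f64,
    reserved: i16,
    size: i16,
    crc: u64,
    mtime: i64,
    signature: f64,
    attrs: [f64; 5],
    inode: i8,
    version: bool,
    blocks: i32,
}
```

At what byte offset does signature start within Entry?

28

offset at 0 (size 8, align 4) → ends 8
reserved at 8 (size 2, align 2) → ends 10
size at 10 (size 2, align 2) → ends 12
crc at 12 (size 8, align 4) → ends 20
mtime at 20 (size 8, align 4) → ends 28
signature at 28 (size 8, align 4) → ends 36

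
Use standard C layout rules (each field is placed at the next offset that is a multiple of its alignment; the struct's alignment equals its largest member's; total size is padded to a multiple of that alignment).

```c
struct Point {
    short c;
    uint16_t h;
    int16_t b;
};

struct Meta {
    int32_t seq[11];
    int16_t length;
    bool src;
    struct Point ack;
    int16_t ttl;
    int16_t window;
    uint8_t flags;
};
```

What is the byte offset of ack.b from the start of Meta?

Point: c at 0 (size 2, align 2) → ends 2; h at 2 (size 2, align 2) → ends 4; b at 4 (size 2, align 2) → ends 6; total 6 bytes, alignment 2
seq at 0 (size 44, align 4) → ends 44
length at 44 (size 2, align 2) → ends 46
src at 46 (size 1, align 1) → ends 47
pad 1 to align 2 for ack
ack at 48 (size 6, align 2) → ends 54
within Point: b at 4
48 + 4 = 52

52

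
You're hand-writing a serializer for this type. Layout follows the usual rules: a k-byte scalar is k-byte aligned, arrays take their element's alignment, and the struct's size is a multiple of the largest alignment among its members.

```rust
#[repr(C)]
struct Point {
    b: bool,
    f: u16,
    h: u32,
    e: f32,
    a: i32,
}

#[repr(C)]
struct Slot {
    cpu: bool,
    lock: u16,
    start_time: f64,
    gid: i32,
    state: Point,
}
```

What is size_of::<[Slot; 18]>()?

720

Point: b at 0 (size 1, align 1) → ends 1; pad 1 to align 2 for f; f at 2 (size 2, align 2) → ends 4; h at 4 (size 4, align 4) → ends 8; e at 8 (size 4, align 4) → ends 12; a at 12 (size 4, align 4) → ends 16; total 16 bytes, alignment 4
cpu at 0 (size 1, align 1) → ends 1
pad 1 to align 2 for lock
lock at 2 (size 2, align 2) → ends 4
pad 4 to align 8 for start_time
start_time at 8 (size 8, align 8) → ends 16
gid at 16 (size 4, align 4) → ends 20
state at 20 (size 16, align 4) → ends 36
tail pad 4 to reach multiple of 8
total 40 bytes, alignment 8
array of 18: 18 × 40 = 720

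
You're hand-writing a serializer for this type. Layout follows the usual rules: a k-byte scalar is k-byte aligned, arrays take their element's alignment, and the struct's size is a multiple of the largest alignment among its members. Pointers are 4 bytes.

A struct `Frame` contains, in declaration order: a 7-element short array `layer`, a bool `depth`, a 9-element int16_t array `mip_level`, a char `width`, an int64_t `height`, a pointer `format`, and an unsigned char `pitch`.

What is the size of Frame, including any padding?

56 bytes

layer at 0 (size 14, align 2) → ends 14
depth at 14 (size 1, align 1) → ends 15
pad 1 to align 2 for mip_level
mip_level at 16 (size 18, align 2) → ends 34
width at 34 (size 1, align 1) → ends 35
pad 5 to align 8 for height
height at 40 (size 8, align 8) → ends 48
format at 48 (size 4, align 4) → ends 52
pitch at 52 (size 1, align 1) → ends 53
tail pad 3 to reach multiple of 8
total 56 bytes, alignment 8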